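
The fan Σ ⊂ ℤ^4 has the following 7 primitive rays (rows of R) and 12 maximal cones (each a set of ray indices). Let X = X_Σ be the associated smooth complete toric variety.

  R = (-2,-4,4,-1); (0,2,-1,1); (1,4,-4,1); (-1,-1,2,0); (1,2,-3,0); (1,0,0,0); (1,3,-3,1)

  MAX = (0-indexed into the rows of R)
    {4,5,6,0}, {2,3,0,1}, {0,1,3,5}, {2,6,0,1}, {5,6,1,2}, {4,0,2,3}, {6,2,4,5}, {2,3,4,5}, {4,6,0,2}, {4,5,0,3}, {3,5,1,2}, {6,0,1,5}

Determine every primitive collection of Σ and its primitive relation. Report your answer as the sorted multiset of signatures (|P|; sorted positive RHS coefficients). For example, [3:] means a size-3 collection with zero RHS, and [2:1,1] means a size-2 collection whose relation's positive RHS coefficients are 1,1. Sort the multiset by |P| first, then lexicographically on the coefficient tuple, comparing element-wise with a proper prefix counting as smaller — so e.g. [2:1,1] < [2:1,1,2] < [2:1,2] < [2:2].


Σ has 3 primitive collections:

  • {1,4}:  v_{1} + v_{4} = v_{2}  →  sig = [2:1]
  • {3,6}:  v_{3} + v_{6} = v_{1}  →  sig = [2:1]
  • {0,2,5}:  v_{0} + v_{2} + v_{5} = 0  →  sig = [3:]

Signatures (|P|; sorted positive RHS coefficients), sorted:
    |P|=2: 2 collections, coeffs (1), (1)
    |P|=3: 1 collection, coeffs ()


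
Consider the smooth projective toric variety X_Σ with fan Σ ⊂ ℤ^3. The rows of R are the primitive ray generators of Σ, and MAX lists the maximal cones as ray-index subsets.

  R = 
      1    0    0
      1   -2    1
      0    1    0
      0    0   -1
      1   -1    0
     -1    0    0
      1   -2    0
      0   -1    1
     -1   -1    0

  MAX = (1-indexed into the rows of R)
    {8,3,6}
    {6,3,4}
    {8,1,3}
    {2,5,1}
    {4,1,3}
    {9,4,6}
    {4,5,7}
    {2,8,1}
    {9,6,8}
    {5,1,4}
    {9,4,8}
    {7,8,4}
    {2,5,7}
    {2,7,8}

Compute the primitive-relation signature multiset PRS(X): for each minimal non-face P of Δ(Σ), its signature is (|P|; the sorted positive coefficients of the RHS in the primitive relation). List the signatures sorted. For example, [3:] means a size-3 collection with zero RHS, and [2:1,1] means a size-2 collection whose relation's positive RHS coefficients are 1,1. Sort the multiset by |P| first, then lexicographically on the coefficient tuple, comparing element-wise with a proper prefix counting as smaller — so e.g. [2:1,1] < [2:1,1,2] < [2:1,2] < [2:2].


Δ(Σ) — 9 vertices, 18 min non-faces:

  P={1,6}:  v_{1} + v_{6} = 0  ⟹  sig = [2:]
  P={2,4}:  v_{2} + v_{4} = v_{7}  ⟹  sig = [2:1]
  P={3,5}:  v_{3} + v_{5} = v_{1}  ⟹  sig = [2:1]
  P={3,7}:  v_{3} + v_{7} = v_{5}  ⟹  sig = [2:1]
  P={3,9}:  v_{3} + v_{9} = v_{6}  ⟹  sig = [2:1]
  P={5,8}:  v_{5} + v_{8} = v_{2}  ⟹  sig = [2:1]
  P={1,9}:  v_{1} + v_{9} = v_{4} + v_{8}  ⟹  sig = [2:1,1]
  P={2,3}:  v_{2} + v_{3} = v_{1} + v_{8}  ⟹  sig = [2:1,1]
  P={5,6}:  v_{5} + v_{6} = v_{4} + v_{8}  ⟹  sig = [2:1,1]
  P={2,6}:  v_{2} + v_{6} = v_{4} + 2·v_{8}  ⟹  sig = [2:1,2]
  P={1,7}:  v_{1} + v_{7} = 2·v_{5}  ⟹  sig = [2:2]
  P={5,9}:  v_{5} + v_{9} = 2·v_{4} + 2·v_{8}  ⟹  sig = [2:2,2]
  P={6,7}:  v_{6} + v_{7} = 2·v_{4} + 2·v_{8}  ⟹  sig = [2:2,2]
  P={2,9}:  v_{2} + v_{9} = 2·v_{4} + 3·v_{8}  ⟹  sig = [2:2,3]
  P={7,9}:  v_{7} + v_{9} = 3·v_{4} + 3·v_{8}  ⟹  sig = [2:3,3]
  P={3,4,8}:  v_{3} + v_{4} + v_{8} = 0  ⟹  sig = [3:]
  P={1,4,8}:  v_{1} + v_{4} + v_{8} = v_{5}  ⟹  sig = [3:1]
  P={4,6,8}:  v_{4} + v_{6} + v_{8} = v_{9}  ⟹  sig = [3:1]

Signatures (|P|; sorted positive RHS coefficients), sorted:
{ [2:],  [2:1] ×5,  [2:1,1] ×3,  [2:1,2],  [2:2],  [2:2,2] ×2,  [2:2,3],  [2:3,3],  [3:],  [3:1] ×2 }


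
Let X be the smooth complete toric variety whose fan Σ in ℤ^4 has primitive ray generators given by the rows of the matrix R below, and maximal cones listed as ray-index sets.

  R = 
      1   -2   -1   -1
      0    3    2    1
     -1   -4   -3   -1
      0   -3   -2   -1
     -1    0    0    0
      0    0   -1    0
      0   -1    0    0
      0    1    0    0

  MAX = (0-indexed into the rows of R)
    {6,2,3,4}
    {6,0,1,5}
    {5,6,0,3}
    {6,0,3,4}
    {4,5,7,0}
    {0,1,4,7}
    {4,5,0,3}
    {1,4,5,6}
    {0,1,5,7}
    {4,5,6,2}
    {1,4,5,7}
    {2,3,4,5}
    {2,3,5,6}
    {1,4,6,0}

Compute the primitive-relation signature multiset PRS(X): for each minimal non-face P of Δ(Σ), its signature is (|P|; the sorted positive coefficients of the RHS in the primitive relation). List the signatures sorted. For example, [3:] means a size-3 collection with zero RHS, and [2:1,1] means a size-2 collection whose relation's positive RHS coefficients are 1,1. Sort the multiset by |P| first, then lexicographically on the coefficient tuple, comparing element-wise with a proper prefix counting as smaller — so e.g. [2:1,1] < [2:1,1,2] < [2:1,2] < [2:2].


The 9 primitive collections of Σ (r=8, n=4):

  {1,3}:  v_{1} + v_{3} = 0  ⟹  sig = [2:]
  {6,7}:  v_{6} + v_{7} = 0  ⟹  sig = [2:]
  {1,2}:  v_{1} + v_{2} = v_{4} + v_{5} + v_{6}  ⟹  sig = [2:1,1,1]
  {2,7}:  v_{2} + v_{7} = v_{3} + v_{4} + v_{5}  ⟹  sig = [2:1,1,1]
  {3,7}:  v_{3} + v_{7} = v_{0} + v_{4} + v_{5}  ⟹  sig = [2:1,1,1]
  {0,2}:  v_{0} + v_{2} = 2·v_{3}  ⟹  sig = [2:2]
  {0,1,4,5}:  v_{0} + v_{1} + v_{4} + v_{5} = v_{7}  ⟹  sig = [4:1]
  {0,4,5,6}:  v_{0} + v_{4} + v_{5} + v_{6} = v_{3}  ⟹  sig = [4:1]
  {3,4,5,6}:  v_{3} + v_{4} + v_{5} + v_{6} = v_{2}  ⟹  sig = [4:1]

Signatures (|P|; sorted positive RHS coefficients), sorted:
{ [2:] ×2,  [2:1,1,1] ×3,  [2:2],  [4:1] ×3 }


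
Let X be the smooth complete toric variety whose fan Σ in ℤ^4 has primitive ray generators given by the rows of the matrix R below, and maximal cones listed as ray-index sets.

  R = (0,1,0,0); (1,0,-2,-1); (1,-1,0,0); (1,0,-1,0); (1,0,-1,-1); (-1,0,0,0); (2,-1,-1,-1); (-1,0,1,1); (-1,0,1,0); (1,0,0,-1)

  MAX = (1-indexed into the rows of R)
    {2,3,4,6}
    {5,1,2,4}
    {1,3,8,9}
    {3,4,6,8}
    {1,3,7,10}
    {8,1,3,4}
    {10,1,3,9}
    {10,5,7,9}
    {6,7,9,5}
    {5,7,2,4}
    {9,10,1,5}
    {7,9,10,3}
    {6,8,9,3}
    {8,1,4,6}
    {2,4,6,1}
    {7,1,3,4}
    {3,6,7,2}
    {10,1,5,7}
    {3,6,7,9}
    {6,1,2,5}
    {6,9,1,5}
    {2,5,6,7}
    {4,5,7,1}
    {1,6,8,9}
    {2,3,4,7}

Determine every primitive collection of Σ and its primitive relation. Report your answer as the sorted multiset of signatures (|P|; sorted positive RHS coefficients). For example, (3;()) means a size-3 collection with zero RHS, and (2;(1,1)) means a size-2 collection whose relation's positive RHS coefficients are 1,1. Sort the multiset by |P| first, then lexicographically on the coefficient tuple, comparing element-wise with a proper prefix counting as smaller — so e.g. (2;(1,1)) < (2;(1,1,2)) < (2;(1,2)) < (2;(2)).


Δ(Σ) — 10 vertices, 17 min non-faces:

  {4,9}:  v_{4} + v_{9} = 0  →  sig = (2;())
  {5,8}:  v_{5} + v_{8} = 0  →  sig = (2;())
  {3,5}:  v_{3} + v_{5} = v_{7}  →  sig = (2;(1))
  {7,8}:  v_{7} + v_{8} = v_{3}  →  sig = (2;(1))
  {2,8}:  v_{2} + v_{8} = v_{4} + v_{6}  →  sig = (2;(1,1))
  {2,9}:  v_{2} + v_{9} = v_{5} + v_{6}  →  sig = (2;(1,1))
  {4,10}:  v_{4} + v_{10} = v_{1} + v_{7}  →  sig = (2;(1,1))
  {6,10}:  v_{6} + v_{10} = v_{5} + v_{9}  →  sig = (2;(1,1))
  {8,10}:  v_{8} + v_{10} = v_{1} + v_{3} + v_{9}  →  sig = (2;(1,1,1))
  {2,10}:  v_{2} + v_{10} = 2·v_{5}  →  sig = (2;(2))
  {1,3,6}:  v_{1} + v_{3} + v_{6} = 0  →  sig = (3;())
  {1,6,7}:  v_{1} + v_{6} + v_{7} = v_{5}  →  sig = (3;(1))
  {1,7,9}:  v_{1} + v_{7} + v_{9} = v_{10}  →  sig = (3;(1))
  {4,5,6}:  v_{4} + v_{5} + v_{6} = v_{2}  →  sig = (3;(1))
  {1,2,3}:  v_{1} + v_{2} + v_{3} = v_{4} + v_{5}  →  sig = (3;(1,1))
  {4,6,7}:  v_{4} + v_{6} + v_{7} = v_{2} + v_{3}  →  sig = (3;(1,1))
  {1,2,7}:  v_{1} + v_{2} + v_{7} = v_{4} + 2·v_{5}  →  sig = (3;(1,2))

Hence PRS(X_Σ) =
    (2;())
    (2;())
    (2;(1))
    (2;(1))
    (2;(1,1))
    (2;(1,1))
    (2;(1,1))
    (2;(1,1))
    (2;(1,1,1))
    (2;(2))
    (3;())
    (3;(1))
    (3;(1))
    (3;(1))
    (3;(1,1))
    (3;(1,1))
    (3;(1,2))


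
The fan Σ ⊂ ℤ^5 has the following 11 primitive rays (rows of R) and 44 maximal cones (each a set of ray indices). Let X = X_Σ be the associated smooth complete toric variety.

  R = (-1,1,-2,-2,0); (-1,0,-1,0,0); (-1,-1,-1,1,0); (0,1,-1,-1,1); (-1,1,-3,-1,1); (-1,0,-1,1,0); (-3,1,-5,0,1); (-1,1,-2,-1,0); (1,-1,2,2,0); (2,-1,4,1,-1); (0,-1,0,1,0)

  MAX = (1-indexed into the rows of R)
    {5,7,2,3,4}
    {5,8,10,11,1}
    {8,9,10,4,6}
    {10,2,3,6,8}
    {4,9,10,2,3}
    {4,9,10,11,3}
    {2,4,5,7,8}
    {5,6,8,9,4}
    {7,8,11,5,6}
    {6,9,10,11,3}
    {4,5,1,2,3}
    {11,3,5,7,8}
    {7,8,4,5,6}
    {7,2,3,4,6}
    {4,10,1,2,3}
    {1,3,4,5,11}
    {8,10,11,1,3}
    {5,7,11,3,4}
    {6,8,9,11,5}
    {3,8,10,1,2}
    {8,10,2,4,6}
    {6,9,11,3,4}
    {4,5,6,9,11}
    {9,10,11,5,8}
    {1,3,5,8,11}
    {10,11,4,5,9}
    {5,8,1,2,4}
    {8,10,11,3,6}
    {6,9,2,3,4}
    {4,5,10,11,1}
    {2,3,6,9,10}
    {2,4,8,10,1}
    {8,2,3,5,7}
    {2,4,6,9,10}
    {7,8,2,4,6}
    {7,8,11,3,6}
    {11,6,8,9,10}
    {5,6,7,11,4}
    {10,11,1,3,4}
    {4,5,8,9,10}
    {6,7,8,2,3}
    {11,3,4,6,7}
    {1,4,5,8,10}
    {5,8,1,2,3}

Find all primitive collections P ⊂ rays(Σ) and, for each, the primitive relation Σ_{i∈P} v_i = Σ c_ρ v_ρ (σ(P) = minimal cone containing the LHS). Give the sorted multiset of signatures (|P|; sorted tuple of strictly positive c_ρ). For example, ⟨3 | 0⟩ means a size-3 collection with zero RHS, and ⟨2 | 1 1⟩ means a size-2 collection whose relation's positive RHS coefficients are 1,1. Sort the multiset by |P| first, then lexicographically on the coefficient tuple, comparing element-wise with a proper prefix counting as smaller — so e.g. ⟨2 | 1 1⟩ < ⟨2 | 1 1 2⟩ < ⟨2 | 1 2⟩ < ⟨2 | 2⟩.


19 minimal non-faces of Δ(Σ) (on 11 rays):

  • {1,9}:  v_{1} + v_{9} = 0  ⟹  sig = ⟨2 | 0⟩
  • {2,11}:  v_{2} + v_{11} = v_{3}  ⟹  sig = ⟨2 | 1⟩
  • {7,10}:  v_{7} + v_{10} = v_{6}  ⟹  sig = ⟨2 | 1⟩
  • {1,6}:  v_{1} + v_{6} = v_{2} + v_{8}  ⟹  sig = ⟨2 | 1 1⟩
  • {1,7}:  v_{1} + v_{7} = 2·v_{2} + v_{5} + v_{8}  ⟹  sig = ⟨2 | 1 1 2⟩
  • {7,9}:  v_{7} + v_{9} = v_{4} + 2·v_{6} + v_{11}  ⟹  sig = ⟨2 | 1 1 2⟩
  • {2,5,10}:  v_{2} + v_{5} + v_{10} = 0  ⟹  sig = ⟨3 | 0⟩
  • {2,5,6}:  v_{2} + v_{5} + v_{6} = v_{7}  ⟹  sig = ⟨3 | 1⟩
  • {2,8,9}:  v_{2} + v_{8} + v_{9} = v_{6}  ⟹  sig = ⟨3 | 1⟩
  • {3,5,10}:  v_{3} + v_{5} + v_{10} = v_{11}  ⟹  sig = ⟨3 | 1⟩
  • {4,8,11}:  v_{4} + v_{8} + v_{11} = v_{5}  ⟹  sig = ⟨3 | 1⟩
  • {3,4,8}:  v_{3} + v_{4} + v_{8} = v_{2} + v_{5}  ⟹  sig = ⟨3 | 1 1⟩
  • {3,5,6}:  v_{3} + v_{5} + v_{6} = v_{7} + v_{11}  ⟹  sig = ⟨3 | 1 1⟩
  • {3,8,9}:  v_{3} + v_{8} + v_{9} = v_{6} + v_{11}  ⟹  sig = ⟨3 | 1 1⟩
  • {5,6,10}:  v_{5} + v_{6} + v_{10} = v_{8} + v_{9}  ⟹  sig = ⟨3 | 1 1⟩
  • {2,5,9}:  v_{2} + v_{5} + v_{9} = v_{4} + v_{6} + v_{11}  ⟹  sig = ⟨3 | 1 1 1⟩
  • {3,5,9}:  v_{3} + v_{5} + v_{9} = v_{4} + v_{6} + 2·v_{11}  ⟹  sig = ⟨3 | 1 1 2⟩
  • {4,6,10,11}:  v_{4} + v_{6} + v_{10} + v_{11} = v_{9}  ⟹  sig = ⟨4 | 1⟩
  • {3,4,6,10}:  v_{3} + v_{4} + v_{6} + v_{10} = v_{2} + v_{9}  ⟹  sig = ⟨4 | 1 1⟩

Sorted signature multiset PRS(X):
[⟨2 | 0⟩, ⟨2 | 1⟩, ⟨2 | 1⟩, ⟨2 | 1 1⟩, ⟨2 | 1 1 2⟩, ⟨2 | 1 1 2⟩, ⟨3 | 0⟩, ⟨3 | 1⟩, ⟨3 | 1⟩, ⟨3 | 1⟩, ⟨3 | 1⟩, ⟨3 | 1 1⟩, ⟨3 | 1 1⟩, ⟨3 | 1 1⟩, ⟨3 | 1 1⟩, ⟨3 | 1 1 1⟩, ⟨3 | 1 1 2⟩, ⟨4 | 1⟩, ⟨4 | 1 1⟩]


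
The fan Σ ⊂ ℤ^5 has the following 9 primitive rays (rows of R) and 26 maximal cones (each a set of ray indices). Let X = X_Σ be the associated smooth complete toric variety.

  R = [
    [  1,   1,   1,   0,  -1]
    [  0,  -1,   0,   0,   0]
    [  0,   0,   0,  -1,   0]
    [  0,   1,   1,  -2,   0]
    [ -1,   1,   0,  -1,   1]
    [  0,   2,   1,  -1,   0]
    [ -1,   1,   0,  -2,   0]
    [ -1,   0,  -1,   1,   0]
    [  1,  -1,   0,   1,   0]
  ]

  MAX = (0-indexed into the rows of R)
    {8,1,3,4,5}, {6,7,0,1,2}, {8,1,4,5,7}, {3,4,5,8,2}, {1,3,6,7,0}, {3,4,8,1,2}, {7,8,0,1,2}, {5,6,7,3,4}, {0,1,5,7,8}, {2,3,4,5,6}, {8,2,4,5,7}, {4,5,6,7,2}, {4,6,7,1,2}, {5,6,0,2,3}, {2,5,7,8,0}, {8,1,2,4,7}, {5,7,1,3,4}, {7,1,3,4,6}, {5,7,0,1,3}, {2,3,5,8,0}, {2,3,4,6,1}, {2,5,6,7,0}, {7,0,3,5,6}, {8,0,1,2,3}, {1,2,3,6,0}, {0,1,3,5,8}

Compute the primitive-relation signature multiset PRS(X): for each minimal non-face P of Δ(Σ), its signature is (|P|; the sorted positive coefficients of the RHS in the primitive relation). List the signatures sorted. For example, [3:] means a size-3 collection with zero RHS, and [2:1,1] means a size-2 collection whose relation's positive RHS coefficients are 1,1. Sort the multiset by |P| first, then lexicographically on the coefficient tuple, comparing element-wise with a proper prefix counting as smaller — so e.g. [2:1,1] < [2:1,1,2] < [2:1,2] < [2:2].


Minimal non-faces — 6 found among 9 rays, 26 max cones:

  P={0,4}:  v_{0} + v_{4} = v_{5} — sig = [2:1]
  P={6,8}:  v_{6} + v_{8} = v_{2} — sig = [2:1]
  P={3,7,8}:  v_{3} + v_{7} + v_{8} = 0 — sig = [3:]
  P={1,2,5}:  v_{1} + v_{2} + v_{5} = v_{3} — sig = [3:1]
  P={2,3,7}:  v_{2} + v_{3} + v_{7} = v_{6} — sig = [3:1]
  P={1,5,6}:  v_{1} + v_{5} + v_{6} = 2·v_{3} + v_{7} — sig = [3:1,2]

Sorted signature multiset PRS(X):
{ [2:1] ×2,  [3:],  [3:1] ×2,  [3:1,2] }


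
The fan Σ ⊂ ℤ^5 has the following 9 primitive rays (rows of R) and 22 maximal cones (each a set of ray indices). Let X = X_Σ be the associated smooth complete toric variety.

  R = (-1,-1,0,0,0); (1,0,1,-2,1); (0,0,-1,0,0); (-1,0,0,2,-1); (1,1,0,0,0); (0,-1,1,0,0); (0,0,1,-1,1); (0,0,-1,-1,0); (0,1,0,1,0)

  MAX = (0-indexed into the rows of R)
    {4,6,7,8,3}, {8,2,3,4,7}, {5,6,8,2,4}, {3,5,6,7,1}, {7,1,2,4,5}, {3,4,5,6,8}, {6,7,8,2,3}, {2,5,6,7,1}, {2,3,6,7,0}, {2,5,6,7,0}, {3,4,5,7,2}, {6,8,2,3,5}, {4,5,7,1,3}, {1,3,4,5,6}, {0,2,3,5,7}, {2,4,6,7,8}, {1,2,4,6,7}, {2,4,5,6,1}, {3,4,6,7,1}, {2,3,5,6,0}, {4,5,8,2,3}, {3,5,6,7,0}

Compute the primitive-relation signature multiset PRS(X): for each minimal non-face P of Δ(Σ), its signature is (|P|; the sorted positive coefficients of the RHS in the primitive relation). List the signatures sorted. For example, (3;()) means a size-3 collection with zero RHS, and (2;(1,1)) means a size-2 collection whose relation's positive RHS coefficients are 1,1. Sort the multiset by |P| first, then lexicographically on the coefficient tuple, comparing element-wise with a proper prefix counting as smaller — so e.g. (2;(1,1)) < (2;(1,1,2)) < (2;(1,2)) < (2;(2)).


Σ has 9 primitive collections:

  • {0,4}:  v_{0} + v_{4} = 0  →  sig = (2;())
  • {1,8}:  v_{1} + v_{8} = v_{4} + v_{6}  →  sig = (2;(1,1))
  • {0,1}:  v_{0} + v_{1} = v_{5} + v_{6} + v_{7}  →  sig = (2;(1,1,1))
  • {0,8}:  v_{0} + v_{8} = v_{2} + v_{3} + v_{6}  →  sig = (2;(1,1,1))
  • {1,2,3}:  v_{1} + v_{2} + v_{3} = 0  →  sig = (3;())
  • {5,7,8}:  v_{5} + v_{7} + v_{8} = 0  →  sig = (3;())
  • {2,3,4,6}:  v_{2} + v_{3} + v_{4} + v_{6} = v_{8}  →  sig = (4;(1))
  • {4,5,6,7}:  v_{4} + v_{5} + v_{6} + v_{7} = v_{1}  →  sig = (4;(1))
  • {2,3,5,6,7}:  v_{2} + v_{3} + v_{5} + v_{6} + v_{7} = v_{0}  →  sig = (5;(1))

Sorted signature multiset PRS(X):
    |P|=2: 4 collections, coeffs (), (1,1), (1,1,1), (1,1,1)
    |P|=3: 2 collections, coeffs (), ()
    |P|=4: 2 collections, coeffs (1), (1)
    |P|=5: 1 collection, coeffs (1)


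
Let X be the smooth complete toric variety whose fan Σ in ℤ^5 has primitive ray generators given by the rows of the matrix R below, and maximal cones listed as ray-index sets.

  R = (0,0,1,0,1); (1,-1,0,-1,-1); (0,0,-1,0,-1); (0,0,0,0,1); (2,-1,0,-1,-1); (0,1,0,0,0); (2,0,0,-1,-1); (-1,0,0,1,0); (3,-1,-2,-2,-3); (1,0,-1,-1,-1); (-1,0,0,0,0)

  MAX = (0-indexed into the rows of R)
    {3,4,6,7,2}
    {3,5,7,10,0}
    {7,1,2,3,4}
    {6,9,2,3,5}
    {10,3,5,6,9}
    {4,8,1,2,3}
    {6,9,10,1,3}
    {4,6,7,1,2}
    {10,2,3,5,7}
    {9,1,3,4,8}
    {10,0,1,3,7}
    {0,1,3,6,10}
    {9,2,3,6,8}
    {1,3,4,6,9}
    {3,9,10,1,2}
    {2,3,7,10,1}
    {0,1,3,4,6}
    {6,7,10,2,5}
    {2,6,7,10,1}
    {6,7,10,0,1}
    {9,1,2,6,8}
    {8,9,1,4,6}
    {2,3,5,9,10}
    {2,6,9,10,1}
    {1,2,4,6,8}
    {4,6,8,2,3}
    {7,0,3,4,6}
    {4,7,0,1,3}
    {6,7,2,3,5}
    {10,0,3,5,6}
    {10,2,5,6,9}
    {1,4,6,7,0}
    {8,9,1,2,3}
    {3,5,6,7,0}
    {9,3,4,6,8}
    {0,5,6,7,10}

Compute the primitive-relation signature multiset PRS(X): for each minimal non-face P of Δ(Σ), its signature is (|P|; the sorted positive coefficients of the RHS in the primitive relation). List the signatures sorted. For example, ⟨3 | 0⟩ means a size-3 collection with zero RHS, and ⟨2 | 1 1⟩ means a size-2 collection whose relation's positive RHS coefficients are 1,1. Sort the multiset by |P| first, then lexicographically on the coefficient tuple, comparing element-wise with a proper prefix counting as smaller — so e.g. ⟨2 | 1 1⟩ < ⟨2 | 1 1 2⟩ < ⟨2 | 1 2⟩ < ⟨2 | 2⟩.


The 16 primitive collections of Σ (r=11, n=5):

  • {0,2}:  v_{0} + v_{2} = 0  ⇒ sig = ⟨2 | 0⟩
  • {4,5}:  v_{4} + v_{5} = v_{6}  ⇒ sig = ⟨2 | 1⟩
  • {4,10}:  v_{4} + v_{10} = v_{1}  ⇒ sig = ⟨2 | 1⟩
  • {7,9}:  v_{7} + v_{9} = v_{2}  ⇒ sig = ⟨2 | 1⟩
  • {0,8}:  v_{0} + v_{8} = v_{4} + v_{9}  ⇒ sig = ⟨2 | 1 1⟩
  • {1,5}:  v_{1} + v_{5} = v_{6} + v_{10}  ⇒ sig = ⟨2 | 1 1⟩
  • {0,9}:  v_{0} + v_{9} = v_{3} + v_{6} + v_{10}  ⇒ sig = ⟨2 | 1 1 1⟩
  • {5,8}:  v_{5} + v_{8} = v_{2} + v_{6} + v_{9}  ⇒ sig = ⟨2 | 1 1 1⟩
  • {8,10}:  v_{8} + v_{10} = v_{1} + v_{2} + v_{9}  ⇒ sig = ⟨2 | 1 1 1⟩
  • {7,8}:  v_{7} + v_{8} = 2·v_{2} + v_{4}  ⇒ sig = ⟨2 | 1 2⟩
  • {2,4,9}:  v_{2} + v_{4} + v_{9} = v_{8}  ⇒ sig = ⟨3 | 1⟩
  • {3,6,7,10}:  v_{3} + v_{6} + v_{7} + v_{10} = 0  ⇒ sig = ⟨4 | 0⟩
  • {1,3,6,7}:  v_{1} + v_{3} + v_{6} + v_{7} = v_{4}  ⇒ sig = ⟨4 | 1⟩
  • {2,3,6,10}:  v_{2} + v_{3} + v_{6} + v_{10} = v_{9}  ⇒ sig = ⟨4 | 1⟩
  • {1,2,3,6}:  v_{1} + v_{2} + v_{3} + v_{6} = v_{4} + v_{9}  ⇒ sig = ⟨4 | 1 1⟩
  • {1,3,6,8}:  v_{1} + v_{3} + v_{6} + v_{8} = 2·v_{4} + 2·v_{9}  ⇒ sig = ⟨4 | 2 2⟩

Signatures (|P|; sorted positive RHS coefficients), sorted:
[⟨2 | 0⟩, ⟨2 | 1⟩, ⟨2 | 1⟩, ⟨2 | 1⟩, ⟨2 | 1 1⟩, ⟨2 | 1 1⟩, ⟨2 | 1 1 1⟩, ⟨2 | 1 1 1⟩, ⟨2 | 1 1 1⟩, ⟨2 | 1 2⟩, ⟨3 | 1⟩, ⟨4 | 0⟩, ⟨4 | 1⟩, ⟨4 | 1⟩, ⟨4 | 1 1⟩, ⟨4 | 2 2⟩]


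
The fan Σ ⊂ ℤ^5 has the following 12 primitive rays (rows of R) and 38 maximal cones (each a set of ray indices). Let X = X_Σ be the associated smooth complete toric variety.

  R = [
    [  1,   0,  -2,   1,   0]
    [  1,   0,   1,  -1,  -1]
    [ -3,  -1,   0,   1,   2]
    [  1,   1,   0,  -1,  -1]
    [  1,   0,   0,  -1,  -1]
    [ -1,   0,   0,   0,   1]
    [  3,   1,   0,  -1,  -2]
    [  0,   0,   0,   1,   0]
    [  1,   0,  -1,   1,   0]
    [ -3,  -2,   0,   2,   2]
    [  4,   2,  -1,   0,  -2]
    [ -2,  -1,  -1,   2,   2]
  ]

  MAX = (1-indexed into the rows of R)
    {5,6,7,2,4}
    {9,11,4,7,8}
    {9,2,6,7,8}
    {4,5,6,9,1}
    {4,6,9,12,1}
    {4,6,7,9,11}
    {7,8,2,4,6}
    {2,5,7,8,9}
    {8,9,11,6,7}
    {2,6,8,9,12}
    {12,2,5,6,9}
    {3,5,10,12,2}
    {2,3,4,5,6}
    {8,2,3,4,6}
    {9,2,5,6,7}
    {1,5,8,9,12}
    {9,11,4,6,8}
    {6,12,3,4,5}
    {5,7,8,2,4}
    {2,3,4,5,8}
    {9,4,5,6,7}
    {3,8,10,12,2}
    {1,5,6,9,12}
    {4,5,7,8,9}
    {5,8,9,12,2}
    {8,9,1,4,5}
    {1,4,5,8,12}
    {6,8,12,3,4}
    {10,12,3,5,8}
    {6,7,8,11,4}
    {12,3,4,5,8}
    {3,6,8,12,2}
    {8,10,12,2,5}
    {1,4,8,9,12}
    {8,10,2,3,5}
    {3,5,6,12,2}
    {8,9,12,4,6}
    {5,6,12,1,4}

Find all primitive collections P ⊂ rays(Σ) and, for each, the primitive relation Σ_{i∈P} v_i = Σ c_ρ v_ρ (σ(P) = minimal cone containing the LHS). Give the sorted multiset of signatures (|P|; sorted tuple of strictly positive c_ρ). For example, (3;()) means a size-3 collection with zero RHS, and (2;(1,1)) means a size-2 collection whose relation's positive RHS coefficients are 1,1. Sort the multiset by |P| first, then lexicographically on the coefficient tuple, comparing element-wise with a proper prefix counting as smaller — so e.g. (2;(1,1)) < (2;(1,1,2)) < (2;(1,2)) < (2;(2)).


Δ(Σ) — 12 vertices, 24 min non-faces:

  P = {3,7}:  v_{3} + v_{7} = 0 — sig = (2;())
  P = {3,9}:  v_{3} + v_{9} = v_{12} — sig = (2;(1))
  P = {7,12}:  v_{7} + v_{12} = v_{9} — sig = (2;(1))
  P = {1,2}:  v_{1} + v_{2} = v_{5} + v_{9} — sig = (2;(1,1))
  P = {10,11}:  v_{10} + v_{11} = v_{8} + v_{9} — sig = (2;(1,1))
  P = {4,10}:  v_{4} + v_{10} = v_{3} + v_{5} + v_{8} — sig = (2;(1,1,1))
  P = {5,11}:  v_{5} + v_{11} = v_{4} + v_{7} + v_{9} — sig = (2;(1,1,1))
  P = {6,10}:  v_{6} + v_{10} = v_{2} + v_{3} + v_{12} — sig = (2;(1,1,1))
  P = {3,11}:  v_{3} + v_{11} = v_{4} + v_{6} + v_{8} + v_{9} — sig = (2;(1,1,1,1))
  P = {7,10}:  v_{7} + v_{10} = v_{2} + v_{5} + v_{8} + v_{12} — sig = (2;(1,1,1,1))
  P = {9,10}:  v_{9} + v_{10} = v_{2} + v_{5} + v_{8} + 2·v_{12} — sig = (2;(1,1,1,2))
  P = {11,12}:  v_{11} + v_{12} = v_{4} + v_{6} + v_{8} + 2·v_{9} — sig = (2;(1,1,1,2))
  P = {1,3}:  v_{1} + v_{3} = v_{4} + v_{5} + 2·v_{12} — sig = (2;(1,1,2))
  P = {1,7}:  v_{1} + v_{7} = v_{4} + v_{5} + 2·v_{9} — sig = (2;(1,1,2))
  P = {2,11}:  v_{2} + v_{11} = v_{6} + 2·v_{7} + v_{8} — sig = (2;(1,1,2))
  P = {1,10}:  v_{1} + v_{10} = 2·v_{5} + v_{8} + 2·v_{12} — sig = (2;(1,2,2))
  P = {1,11}:  v_{1} + v_{11} = 2·v_{4} + 3·v_{9} — sig = (2;(2,3))
  P = {2,4,12}:  v_{2} + v_{4} + v_{12} = 0 — sig = (3;())
  P = {5,6,8}:  v_{5} + v_{6} + v_{8} = 0 — sig = (3;())
  P = {2,4,9}:  v_{2} + v_{4} + v_{9} = v_{7} — sig = (3;(1))
  P = {1,6,8}:  v_{1} + v_{6} + v_{8} = v_{4} + v_{9} + v_{12} — sig = (3;(1,1,1))
  P = {4,5,9,12}:  v_{4} + v_{5} + v_{9} + v_{12} = v_{1} — sig = (4;(1))
  P = {2,3,5,8,12}:  v_{2} + v_{3} + v_{5} + v_{8} + v_{12} = v_{10} — sig = (5;(1))
  P = {4,6,7,8,9}:  v_{4} + v_{6} + v_{7} + v_{8} + v_{9} = v_{11} — sig = (5;(1))

Sorted signature multiset PRS(X):
[(2;()), (2;(1)), (2;(1)), (2;(1,1)), (2;(1,1)), (2;(1,1,1)), (2;(1,1,1)), (2;(1,1,1)), (2;(1,1,1,1)), (2;(1,1,1,1)), (2;(1,1,1,2)), (2;(1,1,1,2)), (2;(1,1,2)), (2;(1,1,2)), (2;(1,1,2)), (2;(1,2,2)), (2;(2,3)), (3;()), (3;()), (3;(1)), (3;(1,1,1)), (4;(1)), (5;(1)), (5;(1))]


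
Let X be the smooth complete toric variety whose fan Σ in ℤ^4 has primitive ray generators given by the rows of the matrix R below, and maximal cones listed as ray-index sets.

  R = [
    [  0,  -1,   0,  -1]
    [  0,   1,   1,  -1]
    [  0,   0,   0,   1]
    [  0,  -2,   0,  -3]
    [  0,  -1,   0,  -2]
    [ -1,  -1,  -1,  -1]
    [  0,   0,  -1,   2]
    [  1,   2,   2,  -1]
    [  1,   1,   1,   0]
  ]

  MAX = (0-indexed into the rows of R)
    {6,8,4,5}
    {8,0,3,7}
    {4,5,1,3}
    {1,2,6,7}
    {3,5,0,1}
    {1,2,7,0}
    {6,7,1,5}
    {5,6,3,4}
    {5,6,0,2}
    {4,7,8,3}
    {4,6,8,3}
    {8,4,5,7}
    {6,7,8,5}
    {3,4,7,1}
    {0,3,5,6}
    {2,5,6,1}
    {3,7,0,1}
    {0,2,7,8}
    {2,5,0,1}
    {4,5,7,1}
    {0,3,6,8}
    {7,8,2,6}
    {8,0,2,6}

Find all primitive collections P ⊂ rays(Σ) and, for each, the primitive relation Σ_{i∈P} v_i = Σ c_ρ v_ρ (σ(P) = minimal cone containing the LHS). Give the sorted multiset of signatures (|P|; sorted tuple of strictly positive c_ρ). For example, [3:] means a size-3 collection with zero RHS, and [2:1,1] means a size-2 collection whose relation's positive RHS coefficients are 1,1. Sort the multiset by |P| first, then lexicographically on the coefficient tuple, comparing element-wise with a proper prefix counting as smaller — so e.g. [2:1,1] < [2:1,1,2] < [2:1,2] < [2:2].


Minimal non-faces — 16 found among 9 rays, 23 max cones:

  • {0,4}:  v_{0} + v_{4} = v_{3}  ⟹  sig = [2:1]
  • {1,8}:  v_{1} + v_{8} = v_{7}  ⟹  sig = [2:1]
  • {2,4}:  v_{2} + v_{4} = v_{0}  ⟹  sig = [2:1]
  • {2,3}:  v_{2} + v_{3} = 2·v_{0}  ⟹  sig = [2:2]
  • {0,1,6}:  v_{0} + v_{1} + v_{6} = 0  ⟹  sig = [3:]
  • {2,5,8}:  v_{2} + v_{5} + v_{8} = 0  ⟹  sig = [3:]
  • {0,5,8}:  v_{0} + v_{5} + v_{8} = v_{4}  ⟹  sig = [3:1]
  • {0,6,7}:  v_{0} + v_{6} + v_{7} = v_{8}  ⟹  sig = [3:1]
  • {1,3,6}:  v_{1} + v_{3} + v_{6} = v_{4}  ⟹  sig = [3:1]
  • {2,5,7}:  v_{2} + v_{5} + v_{7} = v_{1}  ⟹  sig = [3:1]
  • {0,5,7}:  v_{0} + v_{5} + v_{7} = v_{1} + v_{4}  ⟹  sig = [3:1,1]
  • {1,4,6}:  v_{1} + v_{4} + v_{6} = v_{5} + v_{8}  ⟹  sig = [3:1,1]
  • {3,6,7}:  v_{3} + v_{6} + v_{7} = v_{4} + v_{8}  ⟹  sig = [3:1,1]
  • {3,5,7}:  v_{3} + v_{5} + v_{7} = v_{1} + 2·v_{4}  ⟹  sig = [3:1,2]
  • {4,6,7}:  v_{4} + v_{6} + v_{7} = v_{5} + 2·v_{8}  ⟹  sig = [3:1,2]
  • {3,5,8}:  v_{3} + v_{5} + v_{8} = 2·v_{4}  ⟹  sig = [3:2]

so the primitive-relation signature multiset is
    [2:1]
    [2:1]
    [2:1]
    [2:2]
    [3:]
    [3:]
    [3:1]
    [3:1]
    [3:1]
    [3:1]
    [3:1,1]
    [3:1,1]
    [3:1,1]
    [3:1,2]
    [3:1,2]
    [3:2]


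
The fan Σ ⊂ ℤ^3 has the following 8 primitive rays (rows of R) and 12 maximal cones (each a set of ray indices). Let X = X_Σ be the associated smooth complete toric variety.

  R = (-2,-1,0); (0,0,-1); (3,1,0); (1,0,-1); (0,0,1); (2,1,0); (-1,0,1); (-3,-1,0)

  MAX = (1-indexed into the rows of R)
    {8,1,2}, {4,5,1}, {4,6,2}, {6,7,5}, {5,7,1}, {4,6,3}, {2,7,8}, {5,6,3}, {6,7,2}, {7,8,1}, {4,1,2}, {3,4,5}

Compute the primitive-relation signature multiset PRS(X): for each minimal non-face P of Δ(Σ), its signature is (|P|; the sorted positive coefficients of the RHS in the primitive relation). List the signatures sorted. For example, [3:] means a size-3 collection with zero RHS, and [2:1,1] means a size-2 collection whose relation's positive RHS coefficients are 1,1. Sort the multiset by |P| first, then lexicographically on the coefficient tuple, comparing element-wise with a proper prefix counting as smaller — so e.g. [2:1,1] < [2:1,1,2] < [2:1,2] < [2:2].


Primitive collections (12):

  {1,6}:  v_{1} + v_{6} = 0 ; sig = [2:]
  {2,5}:  v_{2} + v_{5} = 0 ; sig = [2:]
  {3,8}:  v_{3} + v_{8} = 0 ; sig = [2:]
  {4,7}:  v_{4} + v_{7} = 0 ; sig = [2:]
  {1,3}:  v_{1} + v_{3} = v_{4} + v_{5} ; sig = [2:1,1]
  {2,3}:  v_{2} + v_{3} = v_{4} + v_{6} ; sig = [2:1,1]
  {3,7}:  v_{3} + v_{7} = v_{5} + v_{6} ; sig = [2:1,1]
  {4,8}:  v_{4} + v_{8} = v_{1} + v_{2} ; sig = [2:1,1]
  {5,8}:  v_{5} + v_{8} = v_{1} + v_{7} ; sig = [2:1,1]
  {6,8}:  v_{6} + v_{8} = v_{2} + v_{7} ; sig = [2:1,1]
  {1,2,7}:  v_{1} + v_{2} + v_{7} = v_{8} ; sig = [3:1]
  {4,5,6}:  v_{4} + v_{5} + v_{6} = v_{3} ; sig = [3:1]

Hence PRS(X_Σ) =
{ [2:] ×4,  [2:1,1] ×6,  [3:1] ×2 }


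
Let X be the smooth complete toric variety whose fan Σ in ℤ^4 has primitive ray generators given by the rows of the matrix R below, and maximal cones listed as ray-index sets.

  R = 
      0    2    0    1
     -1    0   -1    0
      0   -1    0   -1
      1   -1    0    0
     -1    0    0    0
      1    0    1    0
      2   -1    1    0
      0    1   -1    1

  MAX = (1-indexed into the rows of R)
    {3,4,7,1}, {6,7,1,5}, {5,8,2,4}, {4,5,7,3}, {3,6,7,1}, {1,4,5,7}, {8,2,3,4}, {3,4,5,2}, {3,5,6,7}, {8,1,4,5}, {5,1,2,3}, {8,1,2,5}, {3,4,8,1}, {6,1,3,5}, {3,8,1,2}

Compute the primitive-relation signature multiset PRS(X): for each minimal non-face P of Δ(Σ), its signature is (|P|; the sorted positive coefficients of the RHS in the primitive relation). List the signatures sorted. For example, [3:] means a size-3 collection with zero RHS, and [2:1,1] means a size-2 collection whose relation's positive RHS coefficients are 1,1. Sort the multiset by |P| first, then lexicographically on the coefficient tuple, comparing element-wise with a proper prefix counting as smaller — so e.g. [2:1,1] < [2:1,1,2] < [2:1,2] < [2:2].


|primitive collections| = 9. Relations:

  {2,6}:  v_{2} + v_{6} = 0  so sig = [2:]
  {2,7}:  v_{2} + v_{7} = v_{4}  so sig = [2:1]
  {4,6}:  v_{4} + v_{6} = v_{7}  so sig = [2:1]
  {6,8}:  v_{6} + v_{8} = v_{1} + v_{4}  so sig = [2:1,1]
  {7,8}:  v_{7} + v_{8} = v_{1} + 2·v_{4}  so sig = [2:1,2]
  {1,2,4}:  v_{1} + v_{2} + v_{4} = v_{8}  so sig = [3:1]
  {3,5,8}:  v_{3} + v_{5} + v_{8} = v_{2}  so sig = [3:1]
  {1,3,4,5}:  v_{1} + v_{3} + v_{4} + v_{5} = 0  so sig = [4:]
  {1,3,5,7}:  v_{1} + v_{3} + v_{5} + v_{7} = v_{6}  so sig = [4:1]

Signatures (|P|; sorted positive RHS coefficients), sorted:
{ [2:],  [2:1] ×2,  [2:1,1],  [2:1,2],  [3:1] ×2,  [4:],  [4:1] }


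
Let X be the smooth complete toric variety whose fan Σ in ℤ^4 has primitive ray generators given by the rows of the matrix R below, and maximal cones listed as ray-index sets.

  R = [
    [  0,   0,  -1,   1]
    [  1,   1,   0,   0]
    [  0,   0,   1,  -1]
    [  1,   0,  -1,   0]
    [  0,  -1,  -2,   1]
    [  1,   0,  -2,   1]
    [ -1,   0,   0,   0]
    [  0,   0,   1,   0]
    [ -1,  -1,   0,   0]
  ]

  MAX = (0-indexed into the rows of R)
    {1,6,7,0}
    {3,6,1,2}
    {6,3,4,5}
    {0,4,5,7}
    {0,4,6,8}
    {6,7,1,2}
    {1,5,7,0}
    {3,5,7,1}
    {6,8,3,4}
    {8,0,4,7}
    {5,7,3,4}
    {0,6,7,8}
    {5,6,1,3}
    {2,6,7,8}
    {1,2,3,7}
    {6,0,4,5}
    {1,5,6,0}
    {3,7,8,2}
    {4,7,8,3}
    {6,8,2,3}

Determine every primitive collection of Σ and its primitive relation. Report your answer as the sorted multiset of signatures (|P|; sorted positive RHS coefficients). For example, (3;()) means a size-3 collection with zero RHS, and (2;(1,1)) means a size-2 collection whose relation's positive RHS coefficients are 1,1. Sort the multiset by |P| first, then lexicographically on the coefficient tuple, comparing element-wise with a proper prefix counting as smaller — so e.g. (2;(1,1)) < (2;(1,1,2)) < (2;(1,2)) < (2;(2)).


Δ(Σ) — 9 vertices, 10 min non-faces:

  {0,2}:  v_{0} + v_{2} = 0  →  sig = (2;())
  {1,8}:  v_{1} + v_{8} = 0  →  sig = (2;())
  {0,3}:  v_{0} + v_{3} = v_{5}  →  sig = (2;(1))
  {1,4}:  v_{1} + v_{4} = v_{5}  →  sig = (2;(1))
  {2,5}:  v_{2} + v_{5} = v_{3}  →  sig = (2;(1))
  {5,8}:  v_{5} + v_{8} = v_{4}  →  sig = (2;(1))
  {2,4}:  v_{2} + v_{4} = v_{3} + v_{8}  →  sig = (2;(1,1))
  {3,6,7}:  v_{3} + v_{6} + v_{7} = 0  →  sig = (3;())
  {5,6,7}:  v_{5} + v_{6} + v_{7} = v_{0}  →  sig = (3;(1))
  {4,6,7}:  v_{4} + v_{6} + v_{7} = v_{0} + v_{8}  →  sig = (3;(1,1))

Hence PRS(X_Σ) =
[(2;()), (2;()), (2;(1)), (2;(1)), (2;(1)), (2;(1)), (2;(1,1)), (3;()), (3;(1)), (3;(1,1))]


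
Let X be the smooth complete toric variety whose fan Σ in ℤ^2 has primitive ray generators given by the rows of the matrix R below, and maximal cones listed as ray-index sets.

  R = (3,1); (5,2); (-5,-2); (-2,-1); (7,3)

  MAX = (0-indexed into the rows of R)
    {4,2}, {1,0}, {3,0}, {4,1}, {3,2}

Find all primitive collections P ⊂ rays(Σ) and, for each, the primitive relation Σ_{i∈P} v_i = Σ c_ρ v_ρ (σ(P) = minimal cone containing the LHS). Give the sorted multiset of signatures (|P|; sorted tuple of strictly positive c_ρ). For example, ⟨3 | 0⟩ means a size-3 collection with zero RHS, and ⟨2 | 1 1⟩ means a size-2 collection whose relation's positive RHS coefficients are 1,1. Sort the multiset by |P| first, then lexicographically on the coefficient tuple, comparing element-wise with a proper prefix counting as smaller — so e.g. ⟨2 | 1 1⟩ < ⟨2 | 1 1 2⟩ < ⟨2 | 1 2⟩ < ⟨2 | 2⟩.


The 5 primitive collections of Σ (r=5, n=2):

  P = {1,2}:  v_{1} + v_{2} = 0  →  sig = ⟨2 | 0⟩
  P = {0,2}:  v_{0} + v_{2} = v_{3}  →  sig = ⟨2 | 1⟩
  P = {1,3}:  v_{1} + v_{3} = v_{0}  →  sig = ⟨2 | 1⟩
  P = {3,4}:  v_{3} + v_{4} = v_{1}  →  sig = ⟨2 | 1⟩
  P = {0,4}:  v_{0} + v_{4} = 2·v_{1}  →  sig = ⟨2 | 2⟩

so the primitive-relation signature multiset is
[⟨2 | 0⟩, ⟨2 | 1⟩, ⟨2 | 1⟩, ⟨2 | 1⟩, ⟨2 | 2⟩]


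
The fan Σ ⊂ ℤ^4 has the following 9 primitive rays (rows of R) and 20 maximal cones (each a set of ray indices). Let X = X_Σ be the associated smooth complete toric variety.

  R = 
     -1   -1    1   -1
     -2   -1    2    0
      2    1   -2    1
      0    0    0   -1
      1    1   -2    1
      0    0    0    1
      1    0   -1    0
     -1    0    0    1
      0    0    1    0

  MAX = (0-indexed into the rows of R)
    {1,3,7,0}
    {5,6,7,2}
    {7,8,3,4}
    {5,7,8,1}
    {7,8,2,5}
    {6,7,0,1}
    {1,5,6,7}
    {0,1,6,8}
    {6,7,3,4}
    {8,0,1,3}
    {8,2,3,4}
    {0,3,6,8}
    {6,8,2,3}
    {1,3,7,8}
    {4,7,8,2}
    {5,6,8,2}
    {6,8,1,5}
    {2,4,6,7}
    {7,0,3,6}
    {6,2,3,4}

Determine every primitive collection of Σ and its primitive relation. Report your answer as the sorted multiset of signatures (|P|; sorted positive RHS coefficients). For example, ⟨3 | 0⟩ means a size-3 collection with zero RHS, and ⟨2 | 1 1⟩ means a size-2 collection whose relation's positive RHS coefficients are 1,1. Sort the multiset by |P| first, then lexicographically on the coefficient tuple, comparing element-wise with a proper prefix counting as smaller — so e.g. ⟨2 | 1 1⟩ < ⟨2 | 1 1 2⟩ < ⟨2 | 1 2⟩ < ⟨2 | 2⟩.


Δ(Σ) — 9 vertices, 12 min non-faces:

  {3,5}:  v_{3} + v_{5} = 0  ⟹  sig = ⟨2 | 0⟩
  {0,2}:  v_{0} + v_{2} = v_{6}  ⟹  sig = ⟨2 | 1⟩
  {1,2}:  v_{1} + v_{2} = v_{5}  ⟹  sig = ⟨2 | 1⟩
  {1,4}:  v_{1} + v_{4} = v_{7}  ⟹  sig = ⟨2 | 1⟩
  {0,5}:  v_{0} + v_{5} = v_{1} + v_{6}  ⟹  sig = ⟨2 | 1 1⟩
  {4,5}:  v_{4} + v_{5} = v_{2} + v_{7}  ⟹  sig = ⟨2 | 1 1⟩
  {0,4}:  v_{0} + v_{4} = v_{3} + v_{6} + v_{7}  ⟹  sig = ⟨2 | 1 1 1⟩
  {0,7,8}:  v_{0} + v_{7} + v_{8} = v_{1}  ⟹  sig = ⟨3 | 1⟩
  {1,3,6}:  v_{1} + v_{3} + v_{6} = v_{0}  ⟹  sig = ⟨3 | 1⟩
  {2,3,7}:  v_{2} + v_{3} + v_{7} = v_{4}  ⟹  sig = ⟨3 | 1⟩
  {4,6,8}:  v_{4} + v_{6} + v_{8} = v_{2}  ⟹  sig = ⟨3 | 1⟩
  {6,7,8}:  v_{6} + v_{7} + v_{8} = v_{5}  ⟹  sig = ⟨3 | 1⟩

Signatures (|P|; sorted positive RHS coefficients), sorted:
    ⟨2 | 0⟩
    ⟨2 | 1⟩
    ⟨2 | 1⟩
    ⟨2 | 1⟩
    ⟨2 | 1 1⟩
    ⟨2 | 1 1⟩
    ⟨2 | 1 1 1⟩
    ⟨3 | 1⟩
    ⟨3 | 1⟩
    ⟨3 | 1⟩
    ⟨3 | 1⟩
    ⟨3 | 1⟩


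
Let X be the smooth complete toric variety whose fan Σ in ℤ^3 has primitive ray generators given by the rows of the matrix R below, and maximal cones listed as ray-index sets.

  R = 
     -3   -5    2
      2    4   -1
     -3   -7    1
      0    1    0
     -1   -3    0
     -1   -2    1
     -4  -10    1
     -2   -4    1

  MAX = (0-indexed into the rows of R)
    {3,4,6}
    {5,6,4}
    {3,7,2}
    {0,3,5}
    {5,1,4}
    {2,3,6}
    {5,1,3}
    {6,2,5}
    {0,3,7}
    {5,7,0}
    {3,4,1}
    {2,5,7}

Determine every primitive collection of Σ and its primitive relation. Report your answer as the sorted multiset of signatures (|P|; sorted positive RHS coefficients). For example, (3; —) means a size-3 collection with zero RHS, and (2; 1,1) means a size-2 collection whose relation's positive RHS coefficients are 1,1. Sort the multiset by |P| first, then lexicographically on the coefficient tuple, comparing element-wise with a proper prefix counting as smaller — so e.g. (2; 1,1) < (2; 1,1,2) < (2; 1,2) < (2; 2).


14 collections generate NE(X_Σ); each relation:

  P = {1,7}:  v_{1} + v_{7} = 0  →  sig = (2; —)
  P = {1,2}:  v_{1} + v_{2} = v_{4}  →  sig = (2; 1)
  P = {2,4}:  v_{2} + v_{4} = v_{6}  →  sig = (2; 1)
  P = {4,7}:  v_{4} + v_{7} = v_{2}  →  sig = (2; 1)
  P = {0,1}:  v_{0} + v_{1} = v_{3} + v_{5}  →  sig = (2; 1,1)
  P = {0,6}:  v_{0} + v_{6} = v_{2} + 2·v_{7}  →  sig = (2; 1,2)
  P = {0,4}:  v_{0} + v_{4} = 2·v_{7}  →  sig = (2; 2)
  P = {1,6}:  v_{1} + v_{6} = 2·v_{4}  →  sig = (2; 2)
  P = {6,7}:  v_{6} + v_{7} = 2·v_{2}  →  sig = (2; 2)
  P = {0,2}:  v_{0} + v_{2} = 3·v_{7}  →  sig = (2; 3)
  P = {3,4,5}:  v_{3} + v_{4} + v_{5} = v_{7}  →  sig = (3; 1)
  P = {3,5,7}:  v_{3} + v_{5} + v_{7} = v_{0}  →  sig = (3; 1)
  P = {3,5,6}:  v_{3} + v_{5} + v_{6} = v_{2} + v_{7}  →  sig = (3; 1,1)
  P = {2,3,5}:  v_{2} + v_{3} + v_{5} = 2·v_{7}  →  sig = (3; 2)

Sorted signature multiset PRS(X):
[(2; —), (2; 1), (2; 1), (2; 1), (2; 1,1), (2; 1,2), (2; 2), (2; 2), (2; 2), (2; 3), (3; 1), (3; 1), (3; 1,1), (3; 2)]


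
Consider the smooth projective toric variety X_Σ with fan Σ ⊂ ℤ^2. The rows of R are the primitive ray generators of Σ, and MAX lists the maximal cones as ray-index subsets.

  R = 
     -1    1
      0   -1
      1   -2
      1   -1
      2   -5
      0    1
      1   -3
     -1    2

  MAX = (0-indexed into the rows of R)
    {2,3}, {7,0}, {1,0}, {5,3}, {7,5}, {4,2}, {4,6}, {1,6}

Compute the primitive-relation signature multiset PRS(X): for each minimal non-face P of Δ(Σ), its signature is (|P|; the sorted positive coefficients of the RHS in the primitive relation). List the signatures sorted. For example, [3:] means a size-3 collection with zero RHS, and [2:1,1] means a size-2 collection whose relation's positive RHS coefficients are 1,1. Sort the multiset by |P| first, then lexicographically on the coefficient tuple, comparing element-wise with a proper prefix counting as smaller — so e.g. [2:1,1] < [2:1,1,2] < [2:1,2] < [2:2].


Δ(Σ) — 8 vertices, 20 min non-faces:

  P={0,3}:  v_{0} + v_{3} = 0  ⇒ sig = [2:]
  P={1,5}:  v_{1} + v_{5} = 0  ⇒ sig = [2:]
  P={2,7}:  v_{2} + v_{7} = 0  ⇒ sig = [2:]
  P={0,2}:  v_{0} + v_{2} = v_{1}  ⇒ sig = [2:1]
  P={0,5}:  v_{0} + v_{5} = v_{7}  ⇒ sig = [2:1]
  P={1,2}:  v_{1} + v_{2} = v_{6}  ⇒ sig = [2:1]
  P={1,3}:  v_{1} + v_{3} = v_{2}  ⇒ sig = [2:1]
  P={1,7}:  v_{1} + v_{7} = v_{0}  ⇒ sig = [2:1]
  P={2,5}:  v_{2} + v_{5} = v_{3}  ⇒ sig = [2:1]
  P={2,6}:  v_{2} + v_{6} = v_{4}  ⇒ sig = [2:1]
  P={3,7}:  v_{3} + v_{7} = v_{5}  ⇒ sig = [2:1]
  P={4,7}:  v_{4} + v_{7} = v_{6}  ⇒ sig = [2:1]
  P={5,6}:  v_{5} + v_{6} = v_{2}  ⇒ sig = [2:1]
  P={6,7}:  v_{6} + v_{7} = v_{1}  ⇒ sig = [2:1]
  P={0,4}:  v_{0} + v_{4} = v_{1} + v_{6}  ⇒ sig = [2:1,1]
  P={0,6}:  v_{0} + v_{6} = 2·v_{1}  ⇒ sig = [2:2]
  P={1,4}:  v_{1} + v_{4} = 2·v_{6}  ⇒ sig = [2:2]
  P={3,6}:  v_{3} + v_{6} = 2·v_{2}  ⇒ sig = [2:2]
  P={4,5}:  v_{4} + v_{5} = 2·v_{2}  ⇒ sig = [2:2]
  P={3,4}:  v_{3} + v_{4} = 3·v_{2}  ⇒ sig = [2:3]

Signatures (|P|; sorted positive RHS coefficients), sorted:
{ [2:] ×3,  [2:1] ×11,  [2:1,1],  [2:2] ×4,  [2:3] }


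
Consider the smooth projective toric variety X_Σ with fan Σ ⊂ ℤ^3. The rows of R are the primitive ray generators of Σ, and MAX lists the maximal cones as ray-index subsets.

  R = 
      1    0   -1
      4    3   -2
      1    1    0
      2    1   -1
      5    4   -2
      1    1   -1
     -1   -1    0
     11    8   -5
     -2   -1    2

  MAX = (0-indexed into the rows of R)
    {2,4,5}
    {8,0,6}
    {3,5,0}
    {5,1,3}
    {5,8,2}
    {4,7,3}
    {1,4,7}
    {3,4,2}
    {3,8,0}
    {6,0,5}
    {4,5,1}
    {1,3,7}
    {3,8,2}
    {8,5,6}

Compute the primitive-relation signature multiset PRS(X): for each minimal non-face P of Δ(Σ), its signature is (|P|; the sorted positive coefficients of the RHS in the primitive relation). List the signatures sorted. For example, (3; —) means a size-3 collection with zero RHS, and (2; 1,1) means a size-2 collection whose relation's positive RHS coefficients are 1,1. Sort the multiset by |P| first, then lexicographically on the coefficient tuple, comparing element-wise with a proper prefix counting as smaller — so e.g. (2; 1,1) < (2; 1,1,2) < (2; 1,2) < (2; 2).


|primitive collections| = 20. Relations:

  • {2,6}:  v_{2} + v_{6} = 0 ; sig = (2; —)
  • {0,2}:  v_{0} + v_{2} = v_{3} ; sig = (2; 1)
  • {1,2}:  v_{1} + v_{2} = v_{4} ; sig = (2; 1)
  • {3,6}:  v_{3} + v_{6} = v_{0} ; sig = (2; 1)
  • {4,6}:  v_{4} + v_{6} = v_{1} ; sig = (2; 1)
  • {0,4}:  v_{0} + v_{4} = v_{1} + v_{3} ; sig = (2; 1,1)
  • {1,6}:  v_{1} + v_{6} = v_{3} + v_{5} ; sig = (2; 1,1)
  • {7,8}:  v_{7} + v_{8} = 2·v_{2} + v_{3} + v_{4} ; sig = (2; 1,1,2)
  • {0,1}:  v_{0} + v_{1} = 2·v_{3} + v_{5} ; sig = (2; 1,2)
  • {2,7}:  v_{2} + v_{7} = v_{3} + 2·v_{4} ; sig = (2; 1,2)
  • {6,7}:  v_{6} + v_{7} = 2·v_{1} + v_{3} ; sig = (2; 1,2)
  • {1,8}:  v_{1} + v_{8} = 2·v_{2} ; sig = (2; 2)
  • {0,7}:  v_{0} + v_{7} = 2·v_{1} + 2·v_{3} ; sig = (2; 2,2)
  • {4,8}:  v_{4} + v_{8} = 3·v_{2} ; sig = (2; 3)
  • {5,7}:  v_{5} + v_{7} = 3·v_{1} ; sig = (2; 3)
  • {0,5,8}:  v_{0} + v_{5} + v_{8} = 0 ; sig = (3; —)
  • {1,3,4}:  v_{1} + v_{3} + v_{4} = v_{7} ; sig = (3; 1)
  • {2,3,5}:  v_{2} + v_{3} + v_{5} = v_{1} ; sig = (3; 1)
  • {3,5,8}:  v_{3} + v_{5} + v_{8} = v_{2} ; sig = (3; 1)
  • {3,4,5}:  v_{3} + v_{4} + v_{5} = 2·v_{1} ; sig = (3; 2)

Signatures (|P|; sorted positive RHS coefficients), sorted:
    (2; —)
    (2; 1)
    (2; 1)
    (2; 1)
    (2; 1)
    (2; 1,1)
    (2; 1,1)
    (2; 1,1,2)
    (2; 1,2)
    (2; 1,2)
    (2; 1,2)
    (2; 2)
    (2; 2,2)
    (2; 3)
    (2; 3)
    (3; —)
    (3; 1)
    (3; 1)
    (3; 1)
    (3; 2)
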